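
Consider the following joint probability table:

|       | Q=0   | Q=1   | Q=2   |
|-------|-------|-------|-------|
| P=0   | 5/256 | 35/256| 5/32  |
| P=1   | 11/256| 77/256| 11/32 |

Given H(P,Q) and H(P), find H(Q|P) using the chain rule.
From the chain rule: H(P,Q) = H(P) + H(Q|P)
Therefore: H(Q|P) = H(P,Q) - H(P)

H(P,Q) = -[(5/256)·log₂(5/256) + (35/256)·log₂(35/256) + (5/32)·log₂(5/32) + (11/256)·log₂(11/256) + (77/256)·log₂(77/256) + (11/32)·log₂(11/32)]
  = 0.1109 + 0.3925 + 0.4184 + 0.1951 + 0.5213 + 0.5296
  = 2.1678 bits
Marginal P(P) (row sums):
  P(P=0) = 5/256 + 35/256 + 5/32 = 5/16
  P(P=1) = 11/256 + 77/256 + 11/32 = 11/16
H(P) = -[(5/16)·log₂(5/16) + (11/16)·log₂(11/16)]
  = 0.5244 + 0.3716
  = 0.8960 bits

H(Q|P) = 2.1678 - 0.8960 = 1.2718 bits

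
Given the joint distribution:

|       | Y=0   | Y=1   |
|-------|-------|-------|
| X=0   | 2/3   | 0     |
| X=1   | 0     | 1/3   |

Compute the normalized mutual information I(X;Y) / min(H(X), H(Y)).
Marginal P(X) (row sums):
  P(X=0) = 2/3 + 0 = 2/3
  P(X=1) = 0 + 1/3 = 1/3
Marginal P(Y) (column sums):
  P(Y=0) = 2/3 + 0 = 2/3
  P(Y=1) = 0 + 1/3 = 1/3

H(X) = -[(2/3)·log₂(2/3) + (1/3)·log₂(1/3)]
  = 0.3900 + 0.5283
  = 0.9183 bits
H(Y) = -[(2/3)·log₂(2/3) + (1/3)·log₂(1/3)]
  = 0.3900 + 0.5283
  = 0.9183 bits
H(X,Y) = -[(2/3)·log₂(2/3) + (1/3)·log₂(1/3)]
  = 0.3900 + 0.5283
  = 0.9183 bits

I(X;Y) = H(X) + H(Y) - H(X,Y)
  = 0.9183 + 0.9183 - 0.9183
  = 0.9183 bits

min(H(X), H(Y)) = min(0.9183, 0.9183) = 0.9183 bits
Normalized MI = 0.9183 / 0.9183 = 1.0000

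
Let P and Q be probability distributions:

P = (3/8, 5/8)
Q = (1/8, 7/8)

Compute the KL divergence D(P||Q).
D(P||Q) = Σ P(i) log₂(P(i)/Q(i))
  i=0: (3/8) × log₂((3/8)/(1/8)) = (3/8) × log₂(3) = 0.5944
  i=1: (5/8) × log₂((5/8)/(7/8)) = (5/8) × log₂(5/7) = -0.3034
D(P||Q) = 0.5944 - 0.3034
  = 0.2910 bits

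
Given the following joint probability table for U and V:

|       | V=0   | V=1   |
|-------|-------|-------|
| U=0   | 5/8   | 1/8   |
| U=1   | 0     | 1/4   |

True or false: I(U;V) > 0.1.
Marginal P(U) (row sums):
  P(U=0) = 5/8 + 1/8 = 3/4
  P(U=1) = 0 + 1/4 = 1/4
Marginal P(V) (column sums):
  P(V=0) = 5/8 + 0 = 5/8
  P(V=1) = 1/8 + 1/4 = 3/8

H(U) = -[(3/4)·log₂(3/4) + (1/4)·log₂(1/4)]
  = 0.3113 + 0.5000
  = 0.8113 bits
H(V) = -[(5/8)·log₂(5/8) + (3/8)·log₂(3/8)]
  = 0.4238 + 0.5306
  = 0.9544 bits
H(U,V) = -[(5/8)·log₂(5/8) + (1/8)·log₂(1/8) + (1/4)·log₂(1/4)]
  = 0.4238 + 0.3750 + 0.5000
  = 1.2988 bits

I(U;V) = H(U) + H(V) - H(U,V)
  = 0.8113 + 0.9544 - 1.2988
  = 0.4669 bits

True. I(U;V) = 0.4669 bits, which is > 0.1 bits.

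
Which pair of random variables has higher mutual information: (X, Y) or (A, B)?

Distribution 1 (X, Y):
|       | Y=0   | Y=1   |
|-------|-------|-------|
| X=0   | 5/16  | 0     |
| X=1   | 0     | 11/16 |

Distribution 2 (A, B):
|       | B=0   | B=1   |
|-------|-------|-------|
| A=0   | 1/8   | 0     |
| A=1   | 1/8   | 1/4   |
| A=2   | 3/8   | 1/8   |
Distribution 1 (X, Y):
Marginal P(X) (row sums):
  P(X=0) = 5/16 + 0 = 5/16
  P(X=1) = 0 + 11/16 = 11/16
Marginal P(Y) (column sums):
  P(Y=0) = 5/16 + 0 = 5/16
  P(Y=1) = 0 + 11/16 = 11/16

H(X) = -[(5/16)·log₂(5/16) + (11/16)·log₂(11/16)]
  = 0.5244 + 0.3716
  = 0.8960 bits
H(Y) = -[(5/16)·log₂(5/16) + (11/16)·log₂(11/16)]
  = 0.5244 + 0.3716
  = 0.8960 bits
H(X,Y) = -[(5/16)·log₂(5/16) + (11/16)·log₂(11/16)]
  = 0.5244 + 0.3716
  = 0.8960 bits

I(X;Y) = H(X) + H(Y) - H(X,Y)
  = 0.8960 + 0.8960 - 0.8960
  = 0.8960 bits

Distribution 2 (A, B):
Marginal P(A) (row sums):
  P(A=0) = 1/8 + 0 = 1/8
  P(A=1) = 1/8 + 1/4 = 3/8
  P(A=2) = 3/8 + 1/8 = 1/2
Marginal P(B) (column sums):
  P(B=0) = 1/8 + 1/8 + 3/8 = 5/8
  P(B=1) = 0 + 1/4 + 1/8 = 3/8

H(A) = -[(1/8)·log₂(1/8) + (3/8)·log₂(3/8) + (1/2)·log₂(1/2)]
  = 0.3750 + 0.5306 + 0.5000
  = 1.4056 bits
H(B) = -[(5/8)·log₂(5/8) + (3/8)·log₂(3/8)]
  = 0.4238 + 0.5306
  = 0.9544 bits
H(A,B) = -[(1/8)·log₂(1/8) + (1/8)·log₂(1/8) + (1/4)·log₂(1/4) + (3/8)·log₂(3/8) + (1/8)·log₂(1/8)]
  = 0.3750 + 0.3750 + 0.5000 + 0.5306 + 0.3750
  = 2.1556 bits

I(A;B) = H(A) + H(B) - H(A,B)
  = 1.4056 + 0.9544 - 2.1556
  = 0.2044 bits

I(X;Y) = 0.8960 bits > I(A;B) = 0.2044 bits, so (X, Y) has the higher mutual information (stronger dependence).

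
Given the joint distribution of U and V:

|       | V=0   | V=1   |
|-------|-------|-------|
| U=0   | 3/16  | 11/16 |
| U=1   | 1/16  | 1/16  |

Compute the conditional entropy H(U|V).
Marginal P(V) (column sums):
  P(V=0) = 3/16 + 1/16 = 1/4
  P(V=1) = 11/16 + 1/16 = 3/4

H(U|V) = -Σ P(U,V)·log₂ P(U|V), where P(U|V) = P(U,V) / P(V)
  (U=0,V=0): P(U|V) = (3/16)/(1/4) = 3/4;  -(3/16)·log₂(3/4) = 0.0778
  (U=0,V=1): P(U|V) = (11/16)/(3/4) = 11/12;  -(11/16)·log₂(11/12) = 0.0863
  (U=1,V=0): P(U|V) = (1/16)/(1/4) = 1/4;  -(1/16)·log₂(1/4) = 0.1250
  (U=1,V=1): P(U|V) = (1/16)/(3/4) = 1/12;  -(1/16)·log₂(1/12) = 0.2241
H(U|V) = 0.0778 + 0.0863 + 0.1250 + 0.2241
  = 0.5132 bits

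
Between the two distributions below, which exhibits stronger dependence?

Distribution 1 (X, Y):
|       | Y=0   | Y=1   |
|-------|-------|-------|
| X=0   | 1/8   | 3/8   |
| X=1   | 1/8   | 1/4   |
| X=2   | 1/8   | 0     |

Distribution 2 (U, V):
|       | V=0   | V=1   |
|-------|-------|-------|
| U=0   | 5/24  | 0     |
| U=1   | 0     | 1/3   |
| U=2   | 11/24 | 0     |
Distribution 1 (X, Y):
Marginal P(X) (row sums):
  P(X=0) = 1/8 + 3/8 = 1/2
  P(X=1) = 1/8 + 1/4 = 3/8
  P(X=2) = 1/8 + 0 = 1/8
Marginal P(Y) (column sums):
  P(Y=0) = 1/8 + 1/8 + 1/8 = 3/8
  P(Y=1) = 3/8 + 1/4 + 0 = 5/8

H(X) = -[(1/2)·log₂(1/2) + (3/8)·log₂(3/8) + (1/8)·log₂(1/8)]
  = 0.5000 + 0.5306 + 0.3750
  = 1.4056 bits
H(Y) = -[(3/8)·log₂(3/8) + (5/8)·log₂(5/8)]
  = 0.5306 + 0.4238
  = 0.9544 bits
H(X,Y) = -[(1/8)·log₂(1/8) + (3/8)·log₂(3/8) + (1/8)·log₂(1/8) + (1/4)·log₂(1/4) + (1/8)·log₂(1/8)]
  = 0.3750 + 0.5306 + 0.3750 + 0.5000 + 0.3750
  = 2.1556 bits

I(X;Y) = H(X) + H(Y) - H(X,Y)
  = 1.4056 + 0.9544 - 2.1556
  = 0.2044 bits

Distribution 2 (U, V):
Marginal P(U) (row sums):
  P(U=0) = 5/24 + 0 = 5/24
  P(U=1) = 0 + 1/3 = 1/3
  P(U=2) = 11/24 + 0 = 11/24
Marginal P(V) (column sums):
  P(V=0) = 5/24 + 0 + 11/24 = 2/3
  P(V=1) = 0 + 1/3 + 0 = 1/3

H(U) = -[(5/24)·log₂(5/24) + (1/3)·log₂(1/3) + (11/24)·log₂(11/24)]
  = 0.4715 + 0.5283 + 0.5159
  = 1.5157 bits
H(V) = -[(2/3)·log₂(2/3) + (1/3)·log₂(1/3)]
  = 0.3900 + 0.5283
  = 0.9183 bits
H(U,V) = -[(5/24)·log₂(5/24) + (1/3)·log₂(1/3) + (11/24)·log₂(11/24)]
  = 0.4715 + 0.5283 + 0.5159
  = 1.5157 bits

I(U;V) = H(U) + H(V) - H(U,V)
  = 1.5157 + 0.9183 - 1.5157
  = 0.9183 bits

I(U;V) = 0.9183 bits > I(X;Y) = 0.2044 bits, so (U, V) has the higher mutual information (stronger dependence).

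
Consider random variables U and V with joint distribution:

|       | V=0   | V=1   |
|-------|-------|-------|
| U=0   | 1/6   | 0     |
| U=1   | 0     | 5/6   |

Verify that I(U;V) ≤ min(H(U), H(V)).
Marginal P(U) (row sums):
  P(U=0) = 1/6 + 0 = 1/6
  P(U=1) = 0 + 5/6 = 5/6
Marginal P(V) (column sums):
  P(V=0) = 1/6 + 0 = 1/6
  P(V=1) = 0 + 5/6 = 5/6

H(U) = -[(1/6)·log₂(1/6) + (5/6)·log₂(5/6)]
  = 0.4308 + 0.2192
  = 0.6500 bits
H(V) = -[(1/6)·log₂(1/6) + (5/6)·log₂(5/6)]
  = 0.4308 + 0.2192
  = 0.6500 bits
H(U,V) = -[(1/6)·log₂(1/6) + (5/6)·log₂(5/6)]
  = 0.4308 + 0.2192
  = 0.6500 bits

I(U;V) = H(U) + H(V) - H(U,V)
  = 0.6500 + 0.6500 - 0.6500
  = 0.6500 bits

min(H(U), H(V)) = min(0.6500, 0.6500) = 0.6500 bits
Since 0.6500 ≤ 0.6500, the bound is satisfied ✓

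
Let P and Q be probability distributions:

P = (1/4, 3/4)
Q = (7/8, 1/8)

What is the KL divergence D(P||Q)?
D(P||Q) = Σ P(i) log₂(P(i)/Q(i))
  i=0: (1/4) × log₂((1/4)/(7/8)) = (1/4) × log₂(2/7) = -0.4518
  i=1: (3/4) × log₂((3/4)/(1/8)) = (3/4) × log₂(6) = 1.9387
D(P||Q) = -0.4518 + 1.9387
  = 1.4869 bits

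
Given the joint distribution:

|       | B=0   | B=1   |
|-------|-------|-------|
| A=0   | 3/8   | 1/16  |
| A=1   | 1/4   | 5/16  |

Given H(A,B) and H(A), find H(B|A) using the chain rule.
From the chain rule: H(A,B) = H(A) + H(B|A)
Therefore: H(B|A) = H(A,B) - H(A)

H(A,B) = -[(3/8)·log₂(3/8) + (1/16)·log₂(1/16) + (1/4)·log₂(1/4) + (5/16)·log₂(5/16)]
  = 0.5306 + 0.2500 + 0.5000 + 0.5244
  = 1.8050 bits
Marginal P(A) (row sums):
  P(A=0) = 3/8 + 1/16 = 7/16
  P(A=1) = 1/4 + 5/16 = 9/16
H(A) = -[(7/16)·log₂(7/16) + (9/16)·log₂(9/16)]
  = 0.5218 + 0.4669
  = 0.9887 bits

H(B|A) = 1.8050 - 0.9887 = 0.8163 bits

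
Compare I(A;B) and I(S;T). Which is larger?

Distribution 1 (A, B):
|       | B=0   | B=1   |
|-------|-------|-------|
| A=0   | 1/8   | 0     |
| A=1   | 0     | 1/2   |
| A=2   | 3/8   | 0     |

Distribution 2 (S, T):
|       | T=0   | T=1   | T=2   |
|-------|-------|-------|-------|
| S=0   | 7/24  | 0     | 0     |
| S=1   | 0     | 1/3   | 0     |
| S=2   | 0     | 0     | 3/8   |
Distribution 1 (A, B):
Marginal P(A) (row sums):
  P(A=0) = 1/8 + 0 = 1/8
  P(A=1) = 0 + 1/2 = 1/2
  P(A=2) = 3/8 + 0 = 3/8
Marginal P(B) (column sums):
  P(B=0) = 1/8 + 0 + 3/8 = 1/2
  P(B=1) = 0 + 1/2 + 0 = 1/2

H(A) = -[(1/8)·log₂(1/8) + (1/2)·log₂(1/2) + (3/8)·log₂(3/8)]
  = 0.3750 + 0.5000 + 0.5306
  = 1.4056 bits
H(B) = -[(1/2)·log₂(1/2) + (1/2)·log₂(1/2)]
  = 0.5000 + 0.5000
  = 1.0000 bits
H(A,B) = -[(1/8)·log₂(1/8) + (1/2)·log₂(1/2) + (3/8)·log₂(3/8)]
  = 0.3750 + 0.5000 + 0.5306
  = 1.4056 bits

I(A;B) = H(A) + H(B) - H(A,B)
  = 1.4056 + 1.0000 - 1.4056
  = 1.0000 bits

Distribution 2 (S, T):
Marginal P(S) (row sums):
  P(S=0) = 7/24 + 0 + 0 = 7/24
  P(S=1) = 0 + 1/3 + 0 = 1/3
  P(S=2) = 0 + 0 + 3/8 = 3/8
Marginal P(T) (column sums):
  P(T=0) = 7/24 + 0 + 0 = 7/24
  P(T=1) = 0 + 1/3 + 0 = 1/3
  P(T=2) = 0 + 0 + 3/8 = 3/8

H(S) = -[(7/24)·log₂(7/24) + (1/3)·log₂(1/3) + (3/8)·log₂(3/8)]
  = 0.5185 + 0.5283 + 0.5306
  = 1.5774 bits
H(T) = -[(7/24)·log₂(7/24) + (1/3)·log₂(1/3) + (3/8)·log₂(3/8)]
  = 0.5185 + 0.5283 + 0.5306
  = 1.5774 bits
H(S,T) = -[(7/24)·log₂(7/24) + (1/3)·log₂(1/3) + (3/8)·log₂(3/8)]
  = 0.5185 + 0.5283 + 0.5306
  = 1.5774 bits

I(S;T) = H(S) + H(T) - H(S,T)
  = 1.5774 + 1.5774 - 1.5774
  = 1.5774 bits

I(S;T) = 1.5774 bits > I(A;B) = 1.0000 bits, so (S, T) has the higher mutual information (stronger dependence).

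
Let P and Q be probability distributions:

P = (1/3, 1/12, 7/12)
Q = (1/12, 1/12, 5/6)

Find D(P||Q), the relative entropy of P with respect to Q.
D(P||Q) = Σ P(i) log₂(P(i)/Q(i))
  i=0: (1/3) × log₂((1/3)/(1/12)) = (1/3) × log₂(4) = 0.6667
  i=1: (1/12) × log₂((1/12)/(1/12)) = (1/12) × log₂(1) = 0.0000
  i=2: (7/12) × log₂((7/12)/(5/6)) = (7/12) × log₂(7/10) = -0.3002
D(P||Q) = 0.6667 + 0.0000 - 0.3002
  = 0.3665 bits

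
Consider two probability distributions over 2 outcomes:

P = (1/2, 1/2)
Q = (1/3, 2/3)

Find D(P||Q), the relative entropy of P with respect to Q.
D(P||Q) = Σ P(i) log₂(P(i)/Q(i))
  i=0: (1/2) × log₂((1/2)/(1/3)) = (1/2) × log₂(3/2) = 0.2925
  i=1: (1/2) × log₂((1/2)/(2/3)) = (1/2) × log₂(3/4) = -0.2075
D(P||Q) = 0.2925 - 0.2075
  = 0.0850 bits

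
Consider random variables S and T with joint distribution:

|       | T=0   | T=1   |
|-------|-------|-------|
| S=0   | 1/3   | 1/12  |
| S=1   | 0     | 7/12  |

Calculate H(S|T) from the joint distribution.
Marginal P(T) (column sums):
  P(T=0) = 1/3 + 0 = 1/3
  P(T=1) = 1/12 + 7/12 = 2/3

H(S|T) = -Σ P(S,T)·log₂ P(S|T), where P(S|T) = P(S,T) / P(T)
  (cells with P(S,T) = 0 contribute 0)
  (S=0,T=0): P(S|T) = (1/3)/(1/3) = 1;  -(1/3)·log₂(1) = 0.0000
  (S=0,T=1): P(S|T) = (1/12)/(2/3) = 1/8;  -(1/12)·log₂(1/8) = 0.2500
  (S=1,T=1): P(S|T) = (7/12)/(2/3) = 7/8;  -(7/12)·log₂(7/8) = 0.1124
H(S|T) = 0.0000 + 0.2500 + 0.1124
  = 0.3624 bits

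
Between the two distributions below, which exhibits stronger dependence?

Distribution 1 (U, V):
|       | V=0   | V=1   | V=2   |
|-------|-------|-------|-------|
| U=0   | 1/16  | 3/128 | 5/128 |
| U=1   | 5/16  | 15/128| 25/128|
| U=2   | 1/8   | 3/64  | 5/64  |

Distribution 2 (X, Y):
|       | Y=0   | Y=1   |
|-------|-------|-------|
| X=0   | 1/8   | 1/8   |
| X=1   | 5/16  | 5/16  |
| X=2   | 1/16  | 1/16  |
Distribution 1 (U, V):
Marginal P(U) (row sums):
  P(U=0) = 1/16 + 3/128 + 5/128 = 1/8
  P(U=1) = 5/16 + 15/128 + 25/128 = 5/8
  P(U=2) = 1/8 + 3/64 + 5/64 = 1/4
Marginal P(V) (column sums):
  P(V=0) = 1/16 + 5/16 + 1/8 = 1/2
  P(V=1) = 3/128 + 15/128 + 3/64 = 3/16
  P(V=2) = 5/128 + 25/128 + 5/64 = 5/16

H(U) = -[(1/8)·log₂(1/8) + (5/8)·log₂(5/8) + (1/4)·log₂(1/4)]
  = 0.3750 + 0.4238 + 0.5000
  = 1.2988 bits
H(V) = -[(1/2)·log₂(1/2) + (3/16)·log₂(3/16) + (5/16)·log₂(5/16)]
  = 0.5000 + 0.4528 + 0.5244
  = 1.4772 bits
H(U,V) = -[(1/16)·log₂(1/16) + (3/128)·log₂(3/128) + (5/128)·log₂(5/128) + (5/16)·log₂(5/16) + (15/128)·log₂(15/128) + (25/128)·log₂(25/128) + (1/8)·log₂(1/8) + (3/64)·log₂(3/64) + (5/64)·log₂(5/64)]
  = 0.2500 + 0.1269 + 0.1827 + 0.5244 + 0.3625 + 0.4602 + 0.3750 + 0.2070 + 0.2873
  = 2.7760 bits

I(U;V) = H(U) + H(V) - H(U,V)
  = 1.2988 + 1.4772 - 2.7760
  = 0.0000 bits

Distribution 2 (X, Y):
Marginal P(X) (row sums):
  P(X=0) = 1/8 + 1/8 = 1/4
  P(X=1) = 5/16 + 5/16 = 5/8
  P(X=2) = 1/16 + 1/16 = 1/8
Marginal P(Y) (column sums):
  P(Y=0) = 1/8 + 5/16 + 1/16 = 1/2
  P(Y=1) = 1/8 + 5/16 + 1/16 = 1/2

H(X) = -[(1/4)·log₂(1/4) + (5/8)·log₂(5/8) + (1/8)·log₂(1/8)]
  = 0.5000 + 0.4238 + 0.3750
  = 1.2988 bits
H(Y) = -[(1/2)·log₂(1/2) + (1/2)·log₂(1/2)]
  = 0.5000 + 0.5000
  = 1.0000 bits
H(X,Y) = -[(1/8)·log₂(1/8) + (1/8)·log₂(1/8) + (5/16)·log₂(5/16) + (5/16)·log₂(5/16) + (1/16)·log₂(1/16) + (1/16)·log₂(1/16)]
  = 0.3750 + 0.3750 + 0.5244 + 0.5244 + 0.2500 + 0.2500
  = 2.2988 bits

I(X;Y) = H(X) + H(Y) - H(X,Y)
  = 1.2988 + 1.0000 - 2.2988
  = 0.0000 bits

Both joint tables factor as the product of their marginals, so I(U;V) = I(X;Y) = 0 bits: neither is larger (both pairs are independent).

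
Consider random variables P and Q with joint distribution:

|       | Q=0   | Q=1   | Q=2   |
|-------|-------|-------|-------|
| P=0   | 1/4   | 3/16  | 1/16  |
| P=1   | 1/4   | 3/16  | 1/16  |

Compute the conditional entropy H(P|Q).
Marginal P(Q) (column sums):
  P(Q=0) = 1/4 + 1/4 = 1/2
  P(Q=1) = 3/16 + 3/16 = 3/8
  P(Q=2) = 1/16 + 1/16 = 1/8

H(P|Q) = -Σ P(P,Q)·log₂ P(P|Q), where P(P|Q) = P(P,Q) / P(Q)
  (P=0,Q=0): P(P|Q) = (1/4)/(1/2) = 1/2;  -(1/4)·log₂(1/2) = 0.2500
  (P=0,Q=1): P(P|Q) = (3/16)/(3/8) = 1/2;  -(3/16)·log₂(1/2) = 0.1875
  (P=0,Q=2): P(P|Q) = (1/16)/(1/8) = 1/2;  -(1/16)·log₂(1/2) = 0.0625
  (P=1,Q=0): P(P|Q) = (1/4)/(1/2) = 1/2;  -(1/4)·log₂(1/2) = 0.2500
  (P=1,Q=1): P(P|Q) = (3/16)/(3/8) = 1/2;  -(3/16)·log₂(1/2) = 0.1875
  (P=1,Q=2): P(P|Q) = (1/16)/(1/8) = 1/2;  -(1/16)·log₂(1/2) = 0.0625
H(P|Q) = 0.2500 + 0.1875 + 0.0625 + 0.2500 + 0.1875 + 0.0625
  = 1.0000 bits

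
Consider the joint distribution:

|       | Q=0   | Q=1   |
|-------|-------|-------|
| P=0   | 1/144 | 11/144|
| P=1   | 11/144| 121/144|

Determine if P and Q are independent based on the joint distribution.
Marginal P(P) (row sums):
  P(P=0) = 1/144 + 11/144 = 1/12
  P(P=1) = 11/144 + 121/144 = 11/12
Marginal P(Q) (column sums):
  P(Q=0) = 1/144 + 11/144 = 1/12
  P(Q=1) = 11/144 + 121/144 = 11/12

P and Q are independent iff P(P=i,Q=j) = P(P=i)·P(Q=j) for every cell.
  P(P=0)·P(Q=0) = 1/12 × 1/12 = 1/144 = P(P=0,Q=0) ✓
  P(P=0)·P(Q=1) = 1/12 × 11/12 = 11/144 = P(P=0,Q=1) ✓
  P(P=1)·P(Q=0) = 11/12 × 1/12 = 11/144 = P(P=1,Q=0) ✓
  P(P=1)·P(Q=1) = 11/12 × 11/12 = 121/144 = P(P=1,Q=1) ✓

Yes, P and Q are independent: every cell factors, so I(P;Q) = 0 bits.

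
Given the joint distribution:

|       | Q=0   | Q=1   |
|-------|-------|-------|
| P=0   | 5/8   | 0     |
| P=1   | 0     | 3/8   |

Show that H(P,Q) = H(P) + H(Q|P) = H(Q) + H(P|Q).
Marginal P(P) (row sums):
  P(P=0) = 5/8 + 0 = 5/8
  P(P=1) = 0 + 3/8 = 3/8
Marginal P(Q) (column sums):
  P(Q=0) = 5/8 + 0 = 5/8
  P(Q=1) = 0 + 3/8 = 3/8

Decomposition 1: H(P) + H(Q|P)
H(P) = -[(5/8)·log₂(5/8) + (3/8)·log₂(3/8)]
  = 0.4238 + 0.5306
  = 0.9544 bits
H(Q|P) = -Σ P(P,Q)·log₂ P(Q|P), where P(Q|P) = P(P,Q) / P(P)
  (cells with P(P,Q) = 0 contribute 0)
  (P=0,Q=0): P(Q|P) = (5/8)/(5/8) = 1;  -(5/8)·log₂(1) = 0.0000
  (P=1,Q=1): P(Q|P) = (3/8)/(3/8) = 1;  -(3/8)·log₂(1) = 0.0000
H(Q|P) = 0.0000 + 0.0000
  = 0.0000 bits
H(P) + H(Q|P) = 0.9544 + 0.0000 = 0.9544 bits

Decomposition 2: H(Q) + H(P|Q)
H(Q) = -[(5/8)·log₂(5/8) + (3/8)·log₂(3/8)]
  = 0.4238 + 0.5306
  = 0.9544 bits
H(P|Q) = -Σ P(P,Q)·log₂ P(P|Q), where P(P|Q) = P(P,Q) / P(Q)
  (cells with P(P,Q) = 0 contribute 0)
  (P=0,Q=0): P(P|Q) = (5/8)/(5/8) = 1;  -(5/8)·log₂(1) = 0.0000
  (P=1,Q=1): P(P|Q) = (3/8)/(3/8) = 1;  -(3/8)·log₂(1) = 0.0000
H(P|Q) = 0.0000 + 0.0000
  = 0.0000 bits
H(Q) + H(P|Q) = 0.9544 + 0.0000 = 0.9544 bits

Direct computation of the joint entropy:
H(P,Q) = -[(5/8)·log₂(5/8) + (3/8)·log₂(3/8)]
  = 0.4238 + 0.5306
  = 0.9544 bits

All three agree: H(P,Q) = 0.9544 bits ✓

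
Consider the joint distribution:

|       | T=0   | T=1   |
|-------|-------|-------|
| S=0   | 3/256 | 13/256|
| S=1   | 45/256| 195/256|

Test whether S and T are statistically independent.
Marginal P(S) (row sums):
  P(S=0) = 3/256 + 13/256 = 1/16
  P(S=1) = 45/256 + 195/256 = 15/16
Marginal P(T) (column sums):
  P(T=0) = 3/256 + 45/256 = 3/16
  P(T=1) = 13/256 + 195/256 = 13/16

S and T are independent iff P(S=i,T=j) = P(S=i)·P(T=j) for every cell.
  P(S=0)·P(T=0) = 1/16 × 3/16 = 3/256 = P(S=0,T=0) ✓
  P(S=0)·P(T=1) = 1/16 × 13/16 = 13/256 = P(S=0,T=1) ✓
  P(S=1)·P(T=0) = 15/16 × 3/16 = 45/256 = P(S=1,T=0) ✓
  P(S=1)·P(T=1) = 15/16 × 13/16 = 195/256 = P(S=1,T=1) ✓

Yes, S and T are independent: every cell factors, so I(S;T) = 0 bits.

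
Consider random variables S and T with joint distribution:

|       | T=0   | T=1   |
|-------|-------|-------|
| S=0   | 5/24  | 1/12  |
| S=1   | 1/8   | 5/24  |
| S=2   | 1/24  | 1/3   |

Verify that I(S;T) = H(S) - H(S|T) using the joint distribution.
Left side, from I(S;T) = H(S) + H(T) - H(S,T):
Marginal P(S) (row sums):
  P(S=0) = 5/24 + 1/12 = 7/24
  P(S=1) = 1/8 + 5/24 = 1/3
  P(S=2) = 1/24 + 1/3 = 3/8
Marginal P(T) (column sums):
  P(T=0) = 5/24 + 1/8 + 1/24 = 3/8
  P(T=1) = 1/12 + 5/24 + 1/3 = 5/8

H(S) = -[(7/24)·log₂(7/24) + (1/3)·log₂(1/3) + (3/8)·log₂(3/8)]
  = 0.5185 + 0.5283 + 0.5306
  = 1.5774 bits
H(T) = -[(3/8)·log₂(3/8) + (5/8)·log₂(5/8)]
  = 0.5306 + 0.4238
  = 0.9544 bits
H(S,T) = -[(5/24)·log₂(5/24) + (1/12)·log₂(1/12) + (1/8)·log₂(1/8) + (5/24)·log₂(5/24) + (1/24)·log₂(1/24) + (1/3)·log₂(1/3)]
  = 0.4715 + 0.2987 + 0.3750 + 0.4715 + 0.1910 + 0.5283
  = 2.3360 bits

I(S;T) = H(S) + H(T) - H(S,T)
  = 1.5774 + 0.9544 - 2.3360
  = 0.1958 bits

Right side, with H(S|T) computed directly from the conditional probabilities:
H(S|T) = -Σ P(S,T)·log₂ P(S|T), where P(S|T) = P(S,T) / P(T)
  (S=0,T=0): P(S|T) = (5/24)/(3/8) = 5/9;  -(5/24)·log₂(5/9) = 0.1767
  (S=0,T=1): P(S|T) = (1/12)/(5/8) = 2/15;  -(1/12)·log₂(2/15) = 0.2422
  (S=1,T=0): P(S|T) = (1/8)/(3/8) = 1/3;  -(1/8)·log₂(1/3) = 0.1981
  (S=1,T=1): P(S|T) = (5/24)/(5/8) = 1/3;  -(5/24)·log₂(1/3) = 0.3302
  (S=2,T=0): P(S|T) = (1/24)/(3/8) = 1/9;  -(1/24)·log₂(1/9) = 0.1321
  (S=2,T=1): P(S|T) = (1/3)/(5/8) = 8/15;  -(1/3)·log₂(8/15) = 0.3023
H(S|T) = 0.1767 + 0.2422 + 0.1981 + 0.3302 + 0.1321 + 0.3023
  = 1.3816 bits
H(S) - H(S|T) = 1.5774 - 1.3816 = 0.1958 bits

Both sides equal 0.1958 bits, so I(S;T) = H(S) - H(S|T) ✓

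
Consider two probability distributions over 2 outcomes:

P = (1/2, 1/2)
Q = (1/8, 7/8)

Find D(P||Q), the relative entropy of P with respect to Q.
D(P||Q) = Σ P(i) log₂(P(i)/Q(i))
  i=0: (1/2) × log₂((1/2)/(1/8)) = (1/2) × log₂(4) = 1.0000
  i=1: (1/2) × log₂((1/2)/(7/8)) = (1/2) × log₂(4/7) = -0.4037
D(P||Q) = 1.0000 - 0.4037
  = 0.5963 bits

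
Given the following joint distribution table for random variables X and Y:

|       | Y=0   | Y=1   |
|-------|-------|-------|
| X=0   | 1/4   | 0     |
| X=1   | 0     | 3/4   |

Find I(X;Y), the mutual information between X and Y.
Marginal P(X) (row sums):
  P(X=0) = 1/4 + 0 = 1/4
  P(X=1) = 0 + 3/4 = 3/4
Marginal P(Y) (column sums):
  P(Y=0) = 1/4 + 0 = 1/4
  P(Y=1) = 0 + 3/4 = 3/4

H(X) = -[(1/4)·log₂(1/4) + (3/4)·log₂(3/4)]
  = 0.5000 + 0.3113
  = 0.8113 bits
H(Y) = -[(1/4)·log₂(1/4) + (3/4)·log₂(3/4)]
  = 0.5000 + 0.3113
  = 0.8113 bits
H(X,Y) = -[(1/4)·log₂(1/4) + (3/4)·log₂(3/4)]
  = 0.5000 + 0.3113
  = 0.8113 bits

I(X;Y) = H(X) + H(Y) - H(X,Y)
  = 0.8113 + 0.8113 - 0.8113
  = 0.8113 bits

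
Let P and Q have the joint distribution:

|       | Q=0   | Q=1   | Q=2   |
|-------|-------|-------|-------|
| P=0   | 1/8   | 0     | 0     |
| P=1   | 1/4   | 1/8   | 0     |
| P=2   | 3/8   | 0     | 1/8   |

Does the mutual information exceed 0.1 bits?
Marginal P(P) (row sums):
  P(P=0) = 1/8 + 0 + 0 = 1/8
  P(P=1) = 1/4 + 1/8 + 0 = 3/8
  P(P=2) = 3/8 + 0 + 1/8 = 1/2
Marginal P(Q) (column sums):
  P(Q=0) = 1/8 + 1/4 + 3/8 = 3/4
  P(Q=1) = 0 + 1/8 + 0 = 1/8
  P(Q=2) = 0 + 0 + 1/8 = 1/8

H(P) = -[(1/8)·log₂(1/8) + (3/8)·log₂(3/8) + (1/2)·log₂(1/2)]
  = 0.3750 + 0.5306 + 0.5000
  = 1.4056 bits
H(Q) = -[(3/4)·log₂(3/4) + (1/8)·log₂(1/8) + (1/8)·log₂(1/8)]
  = 0.3113 + 0.3750 + 0.3750
  = 1.0613 bits
H(P,Q) = -[(1/8)·log₂(1/8) + (1/4)·log₂(1/4) + (1/8)·log₂(1/8) + (3/8)·log₂(3/8) + (1/8)·log₂(1/8)]
  = 0.3750 + 0.5000 + 0.3750 + 0.5306 + 0.3750
  = 2.1556 bits

I(P;Q) = H(P) + H(Q) - H(P,Q)
  = 1.4056 + 1.0613 - 2.1556
  = 0.3113 bits

Yes. I(P;Q) = 0.3113 bits, which is > 0.1 bits.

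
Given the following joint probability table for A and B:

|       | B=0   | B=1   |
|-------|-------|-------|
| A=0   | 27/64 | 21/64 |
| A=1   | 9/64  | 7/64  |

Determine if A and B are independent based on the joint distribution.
Marginal P(A) (row sums):
  P(A=0) = 27/64 + 21/64 = 3/4
  P(A=1) = 9/64 + 7/64 = 1/4
Marginal P(B) (column sums):
  P(B=0) = 27/64 + 9/64 = 9/16
  P(B=1) = 21/64 + 7/64 = 7/16

A and B are independent iff P(A=i,B=j) = P(A=i)·P(B=j) for every cell.
  P(A=0)·P(B=0) = 3/4 × 9/16 = 27/64 = P(A=0,B=0) ✓
  P(A=0)·P(B=1) = 3/4 × 7/16 = 21/64 = P(A=0,B=1) ✓
  P(A=1)·P(B=0) = 1/4 × 9/16 = 9/64 = P(A=1,B=0) ✓
  P(A=1)·P(B=1) = 1/4 × 7/16 = 7/64 = P(A=1,B=1) ✓

Yes, A and B are independent: every cell factors, so I(A;B) = 0 bits.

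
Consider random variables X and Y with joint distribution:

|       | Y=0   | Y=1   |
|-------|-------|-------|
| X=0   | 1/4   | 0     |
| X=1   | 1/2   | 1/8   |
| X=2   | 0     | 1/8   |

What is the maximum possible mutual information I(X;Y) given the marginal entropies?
The upper bound on mutual information is I(X;Y) ≤ min(H(X), H(Y)).

Marginal P(X) (row sums):
  P(X=0) = 1/4 + 0 = 1/4
  P(X=1) = 1/2 + 1/8 = 5/8
  P(X=2) = 0 + 1/8 = 1/8
Marginal P(Y) (column sums):
  P(Y=0) = 1/4 + 1/2 + 0 = 3/4
  P(Y=1) = 0 + 1/8 + 1/8 = 1/4

H(X) = -[(1/4)·log₂(1/4) + (5/8)·log₂(5/8) + (1/8)·log₂(1/8)]
  = 0.5000 + 0.4238 + 0.3750
  = 1.2988 bits
H(Y) = -[(3/4)·log₂(3/4) + (1/4)·log₂(1/4)]
  = 0.3113 + 0.5000
  = 0.8113 bits

Maximum possible I(X;Y) = min(1.2988, 0.8113) = 0.8113 bits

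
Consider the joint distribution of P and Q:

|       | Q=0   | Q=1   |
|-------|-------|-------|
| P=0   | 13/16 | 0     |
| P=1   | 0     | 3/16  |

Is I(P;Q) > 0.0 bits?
Marginal P(P) (row sums):
  P(P=0) = 13/16 + 0 = 13/16
  P(P=1) = 0 + 3/16 = 3/16
Marginal P(Q) (column sums):
  P(Q=0) = 13/16 + 0 = 13/16
  P(Q=1) = 0 + 3/16 = 3/16

H(P) = -[(13/16)·log₂(13/16) + (3/16)·log₂(3/16)]
  = 0.2434 + 0.4528
  = 0.6962 bits
H(Q) = -[(13/16)·log₂(13/16) + (3/16)·log₂(3/16)]
  = 0.2434 + 0.4528
  = 0.6962 bits
H(P,Q) = -[(13/16)·log₂(13/16) + (3/16)·log₂(3/16)]
  = 0.2434 + 0.4528
  = 0.6962 bits

I(P;Q) = H(P) + H(Q) - H(P,Q)
  = 0.6962 + 0.6962 - 0.6962
  = 0.6962 bits

Yes. I(P;Q) = 0.6962 bits, which is > 0.0 bits.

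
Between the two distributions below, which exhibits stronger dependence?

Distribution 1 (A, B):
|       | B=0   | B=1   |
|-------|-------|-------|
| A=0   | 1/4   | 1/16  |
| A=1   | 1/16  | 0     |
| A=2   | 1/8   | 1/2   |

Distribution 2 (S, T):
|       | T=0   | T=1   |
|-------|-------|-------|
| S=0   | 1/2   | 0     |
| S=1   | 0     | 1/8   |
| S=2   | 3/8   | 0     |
Distribution 1 (A, B):
Marginal P(A) (row sums):
  P(A=0) = 1/4 + 1/16 = 5/16
  P(A=1) = 1/16 + 0 = 1/16
  P(A=2) = 1/8 + 1/2 = 5/8
Marginal P(B) (column sums):
  P(B=0) = 1/4 + 1/16 + 1/8 = 7/16
  P(B=1) = 1/16 + 0 + 1/2 = 9/16

H(A) = -[(5/16)·log₂(5/16) + (1/16)·log₂(1/16) + (5/8)·log₂(5/8)]
  = 0.5244 + 0.2500 + 0.4238
  = 1.1982 bits
H(B) = -[(7/16)·log₂(7/16) + (9/16)·log₂(9/16)]
  = 0.5218 + 0.4669
  = 0.9887 bits
H(A,B) = -[(1/4)·log₂(1/4) + (1/16)·log₂(1/16) + (1/16)·log₂(1/16) + (1/8)·log₂(1/8) + (1/2)·log₂(1/2)]
  = 0.5000 + 0.2500 + 0.2500 + 0.3750 + 0.5000
  = 1.8750 bits

I(A;B) = H(A) + H(B) - H(A,B)
  = 1.1982 + 0.9887 - 1.8750
  = 0.3119 bits

Distribution 2 (S, T):
Marginal P(S) (row sums):
  P(S=0) = 1/2 + 0 = 1/2
  P(S=1) = 0 + 1/8 = 1/8
  P(S=2) = 3/8 + 0 = 3/8
Marginal P(T) (column sums):
  P(T=0) = 1/2 + 0 + 3/8 = 7/8
  P(T=1) = 0 + 1/8 + 0 = 1/8

H(S) = -[(1/2)·log₂(1/2) + (1/8)·log₂(1/8) + (3/8)·log₂(3/8)]
  = 0.5000 + 0.3750 + 0.5306
  = 1.4056 bits
H(T) = -[(7/8)·log₂(7/8) + (1/8)·log₂(1/8)]
  = 0.1686 + 0.3750
  = 0.5436 bits
H(S,T) = -[(1/2)·log₂(1/2) + (1/8)·log₂(1/8) + (3/8)·log₂(3/8)]
  = 0.5000 + 0.3750 + 0.5306
  = 1.4056 bits

I(S;T) = H(S) + H(T) - H(S,T)
  = 1.4056 + 0.5436 - 1.4056
  = 0.5436 bits

I(S;T) = 0.5436 bits > I(A;B) = 0.3119 bits, so (S, T) has the higher mutual information (stronger dependence).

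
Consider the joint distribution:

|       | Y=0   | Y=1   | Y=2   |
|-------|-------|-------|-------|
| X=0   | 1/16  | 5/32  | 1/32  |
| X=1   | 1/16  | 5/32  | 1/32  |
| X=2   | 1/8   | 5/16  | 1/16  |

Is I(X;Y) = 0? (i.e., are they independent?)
Marginal P(X) (row sums):
  P(X=0) = 1/16 + 5/32 + 1/32 = 1/4
  P(X=1) = 1/16 + 5/32 + 1/32 = 1/4
  P(X=2) = 1/8 + 5/16 + 1/16 = 1/2
Marginal P(Y) (column sums):
  P(Y=0) = 1/16 + 1/16 + 1/8 = 1/4
  P(Y=1) = 5/32 + 5/32 + 5/16 = 5/8
  P(Y=2) = 1/32 + 1/32 + 1/16 = 1/8

X and Y are independent iff P(X=i,Y=j) = P(X=i)·P(Y=j) for every cell.
  P(X=0)·P(Y=0) = 1/4 × 1/4 = 1/16 = P(X=0,Y=0) ✓
  P(X=0)·P(Y=1) = 1/4 × 5/8 = 5/32 = P(X=0,Y=1) ✓
  P(X=0)·P(Y=2) = 1/4 × 1/8 = 1/32 = P(X=0,Y=2) ✓
  P(X=1)·P(Y=0) = 1/4 × 1/4 = 1/16 = P(X=1,Y=0) ✓
  P(X=1)·P(Y=1) = 1/4 × 5/8 = 5/32 = P(X=1,Y=1) ✓
  P(X=1)·P(Y=2) = 1/4 × 1/8 = 1/32 = P(X=1,Y=2) ✓
  P(X=2)·P(Y=0) = 1/2 × 1/4 = 1/8 = P(X=2,Y=0) ✓
  P(X=2)·P(Y=1) = 1/2 × 5/8 = 5/16 = P(X=2,Y=1) ✓
  P(X=2)·P(Y=2) = 1/2 × 1/8 = 1/16 = P(X=2,Y=2) ✓

Yes, X and Y are independent: every cell factors, so I(X;Y) = 0 bits.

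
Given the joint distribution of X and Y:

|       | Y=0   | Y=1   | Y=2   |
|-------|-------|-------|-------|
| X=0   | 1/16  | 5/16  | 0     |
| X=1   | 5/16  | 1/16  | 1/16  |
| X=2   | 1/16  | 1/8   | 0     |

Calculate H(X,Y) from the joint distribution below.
H(X,Y) = -Σ P(X,Y) log₂ P(X,Y), summed over the non-zero cells:
H(X,Y) = -[(1/16)·log₂(1/16) + (5/16)·log₂(5/16) + (5/16)·log₂(5/16) + (1/16)·log₂(1/16) + (1/16)·log₂(1/16) + (1/16)·log₂(1/16) + (1/8)·log₂(1/8)]
  = 0.2500 + 0.5244 + 0.5244 + 0.2500 + 0.2500 + 0.2500 + 0.3750
  = 2.4238 bits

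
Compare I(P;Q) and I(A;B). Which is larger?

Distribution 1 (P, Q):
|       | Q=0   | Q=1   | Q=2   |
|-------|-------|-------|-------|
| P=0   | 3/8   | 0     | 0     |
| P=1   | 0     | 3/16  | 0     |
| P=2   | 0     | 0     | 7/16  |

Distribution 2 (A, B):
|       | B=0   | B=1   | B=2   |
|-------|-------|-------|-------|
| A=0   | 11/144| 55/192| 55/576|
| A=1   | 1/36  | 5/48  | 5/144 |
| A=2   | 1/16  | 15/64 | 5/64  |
Distribution 1 (P, Q):
Marginal P(P) (row sums):
  P(P=0) = 3/8 + 0 + 0 = 3/8
  P(P=1) = 0 + 3/16 + 0 = 3/16
  P(P=2) = 0 + 0 + 7/16 = 7/16
Marginal P(Q) (column sums):
  P(Q=0) = 3/8 + 0 + 0 = 3/8
  P(Q=1) = 0 + 3/16 + 0 = 3/16
  P(Q=2) = 0 + 0 + 7/16 = 7/16

H(P) = -[(3/8)·log₂(3/8) + (3/16)·log₂(3/16) + (7/16)·log₂(7/16)]
  = 0.5306 + 0.4528 + 0.5218
  = 1.5052 bits
H(Q) = -[(3/8)·log₂(3/8) + (3/16)·log₂(3/16) + (7/16)·log₂(7/16)]
  = 0.5306 + 0.4528 + 0.5218
  = 1.5052 bits
H(P,Q) = -[(3/8)·log₂(3/8) + (3/16)·log₂(3/16) + (7/16)·log₂(7/16)]
  = 0.5306 + 0.4528 + 0.5218
  = 1.5052 bits

I(P;Q) = H(P) + H(Q) - H(P,Q)
  = 1.5052 + 1.5052 - 1.5052
  = 1.5052 bits

Distribution 2 (A, B):
Marginal P(A) (row sums):
  P(A=0) = 11/144 + 55/192 + 55/576 = 11/24
  P(A=1) = 1/36 + 5/48 + 5/144 = 1/6
  P(A=2) = 1/16 + 15/64 + 5/64 = 3/8
Marginal P(B) (column sums):
  P(B=0) = 11/144 + 1/36 + 1/16 = 1/6
  P(B=1) = 55/192 + 5/48 + 15/64 = 5/8
  P(B=2) = 55/576 + 5/144 + 5/64 = 5/24

H(A) = -[(11/24)·log₂(11/24) + (1/6)·log₂(1/6) + (3/8)·log₂(3/8)]
  = 0.5159 + 0.4308 + 0.5306
  = 1.4773 bits
H(B) = -[(1/6)·log₂(1/6) + (5/8)·log₂(5/8) + (5/24)·log₂(5/24)]
  = 0.4308 + 0.4238 + 0.4715
  = 1.3261 bits
H(A,B) = -[(11/144)·log₂(11/144) + (55/192)·log₂(55/192) + (55/576)·log₂(55/576) + (1/36)·log₂(1/36) + (5/48)·log₂(5/48) + (5/144)·log₂(5/144) + (1/16)·log₂(1/16) + (15/64)·log₂(15/64) + (5/64)·log₂(5/64)]
  = 0.2834 + 0.5167 + 0.3236 + 0.1436 + 0.3399 + 0.1683 + 0.2500 + 0.4906 + 0.2873
  = 2.8034 bits

I(A;B) = H(A) + H(B) - H(A,B)
  = 1.4773 + 1.3261 - 2.8034
  = 0.0000 bits

I(P;Q) = 1.5052 bits > I(A;B) = 0.0000 bits, so (P, Q) has the higher mutual information (stronger dependence).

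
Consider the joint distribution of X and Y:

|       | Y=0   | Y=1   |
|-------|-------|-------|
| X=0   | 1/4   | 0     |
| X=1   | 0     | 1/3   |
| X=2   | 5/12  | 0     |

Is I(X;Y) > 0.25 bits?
Marginal P(X) (row sums):
  P(X=0) = 1/4 + 0 = 1/4
  P(X=1) = 0 + 1/3 = 1/3
  P(X=2) = 5/12 + 0 = 5/12
Marginal P(Y) (column sums):
  P(Y=0) = 1/4 + 0 + 5/12 = 2/3
  P(Y=1) = 0 + 1/3 + 0 = 1/3

H(X) = -[(1/4)·log₂(1/4) + (1/3)·log₂(1/3) + (5/12)·log₂(5/12)]
  = 0.5000 + 0.5283 + 0.5263
  = 1.5546 bits
H(Y) = -[(2/3)·log₂(2/3) + (1/3)·log₂(1/3)]
  = 0.3900 + 0.5283
  = 0.9183 bits
H(X,Y) = -[(1/4)·log₂(1/4) + (1/3)·log₂(1/3) + (5/12)·log₂(5/12)]
  = 0.5000 + 0.5283 + 0.5263
  = 1.5546 bits

I(X;Y) = H(X) + H(Y) - H(X,Y)
  = 1.5546 + 0.9183 - 1.5546
  = 0.9183 bits

Yes. I(X;Y) = 0.9183 bits, which is > 0.25 bits.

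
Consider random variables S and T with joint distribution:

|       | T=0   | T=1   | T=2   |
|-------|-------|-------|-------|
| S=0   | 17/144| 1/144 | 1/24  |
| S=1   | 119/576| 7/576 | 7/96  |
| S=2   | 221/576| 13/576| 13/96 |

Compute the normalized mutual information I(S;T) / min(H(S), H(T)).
Marginal P(S) (row sums):
  P(S=0) = 17/144 + 1/144 + 1/24 = 1/6
  P(S=1) = 119/576 + 7/576 + 7/96 = 7/24
  P(S=2) = 221/576 + 13/576 + 13/96 = 13/24
Marginal P(T) (column sums):
  P(T=0) = 17/144 + 119/576 + 221/576 = 17/24
  P(T=1) = 1/144 + 7/576 + 13/576 = 1/24
  P(T=2) = 1/24 + 7/96 + 13/96 = 1/4

H(S) = -[(1/6)·log₂(1/6) + (7/24)·log₂(7/24) + (13/24)·log₂(13/24)]
  = 0.4308 + 0.5185 + 0.4791
  = 1.4284 bits
H(T) = -[(17/24)·log₂(17/24) + (1/24)·log₂(1/24) + (1/4)·log₂(1/4)]
  = 0.3524 + 0.1910 + 0.5000
  = 1.0434 bits
H(S,T) = -[(17/144)·log₂(17/144) + (1/144)·log₂(1/144) + (1/24)·log₂(1/24) + (119/576)·log₂(119/576) + (7/576)·log₂(7/576) + (7/96)·log₂(7/96) + (221/576)·log₂(221/576) + (13/576)·log₂(13/576) + (13/96)·log₂(13/96)]
  = 0.3639 + 0.0498 + 0.1910 + 0.4700 + 0.0773 + 0.2755 + 0.5303 + 0.1234 + 0.3906
  = 2.4718 bits

I(S;T) = H(S) + H(T) - H(S,T)
  = 1.4284 + 1.0434 - 2.4718
  = 0.0000 bits

min(H(S), H(T)) = min(1.4284, 1.0434) = 1.0434 bits
Normalized MI = 0.0000 / 1.0434 = 0.0000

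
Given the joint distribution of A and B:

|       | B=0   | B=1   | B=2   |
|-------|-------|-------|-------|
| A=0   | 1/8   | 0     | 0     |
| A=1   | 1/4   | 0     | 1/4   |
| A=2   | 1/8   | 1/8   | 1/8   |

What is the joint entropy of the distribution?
H(A,B) = -Σ P(A,B) log₂ P(A,B), summed over the non-zero cells:
H(A,B) = -[(1/8)·log₂(1/8) + (1/4)·log₂(1/4) + (1/4)·log₂(1/4) + (1/8)·log₂(1/8) + (1/8)·log₂(1/8) + (1/8)·log₂(1/8)]
  = 0.3750 + 0.5000 + 0.5000 + 0.3750 + 0.3750 + 0.3750
  = 2.5000 bits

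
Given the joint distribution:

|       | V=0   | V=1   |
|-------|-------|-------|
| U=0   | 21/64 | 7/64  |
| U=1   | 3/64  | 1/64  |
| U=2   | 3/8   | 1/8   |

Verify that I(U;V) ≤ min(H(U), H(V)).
Marginal P(U) (row sums):
  P(U=0) = 21/64 + 7/64 = 7/16
  P(U=1) = 3/64 + 1/64 = 1/16
  P(U=2) = 3/8 + 1/8 = 1/2
Marginal P(V) (column sums):
  P(V=0) = 21/64 + 3/64 + 3/8 = 3/4
  P(V=1) = 7/64 + 1/64 + 1/8 = 1/4

H(U) = -[(7/16)·log₂(7/16) + (1/16)·log₂(1/16) + (1/2)·log₂(1/2)]
  = 0.5218 + 0.2500 + 0.5000
  = 1.2718 bits
H(V) = -[(3/4)·log₂(3/4) + (1/4)·log₂(1/4)]
  = 0.3113 + 0.5000
  = 0.8113 bits
H(U,V) = -[(21/64)·log₂(21/64) + (7/64)·log₂(7/64) + (3/64)·log₂(3/64) + (1/64)·log₂(1/64) + (3/8)·log₂(3/8) + (1/8)·log₂(1/8)]
  = 0.5275 + 0.3492 + 0.2070 + 0.0938 + 0.5306 + 0.3750
  = 2.0831 bits

I(U;V) = H(U) + H(V) - H(U,V)
  = 1.2718 + 0.8113 - 2.0831
  = 0.0000 bits

min(H(U), H(V)) = min(1.2718, 0.8113) = 0.8113 bits
Since 0.0000 ≤ 0.8113, the bound is satisfied ✓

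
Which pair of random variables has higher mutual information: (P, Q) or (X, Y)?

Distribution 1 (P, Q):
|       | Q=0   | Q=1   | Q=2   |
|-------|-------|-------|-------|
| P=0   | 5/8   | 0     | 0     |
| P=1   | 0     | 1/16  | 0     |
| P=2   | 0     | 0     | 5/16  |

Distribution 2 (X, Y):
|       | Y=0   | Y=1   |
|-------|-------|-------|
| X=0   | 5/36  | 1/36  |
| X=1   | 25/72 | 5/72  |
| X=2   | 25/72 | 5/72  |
Distribution 1 (P, Q):
Marginal P(P) (row sums):
  P(P=0) = 5/8 + 0 + 0 = 5/8
  P(P=1) = 0 + 1/16 + 0 = 1/16
  P(P=2) = 0 + 0 + 5/16 = 5/16
Marginal P(Q) (column sums):
  P(Q=0) = 5/8 + 0 + 0 = 5/8
  P(Q=1) = 0 + 1/16 + 0 = 1/16
  P(Q=2) = 0 + 0 + 5/16 = 5/16

H(P) = -[(5/8)·log₂(5/8) + (1/16)·log₂(1/16) + (5/16)·log₂(5/16)]
  = 0.4238 + 0.2500 + 0.5244
  = 1.1982 bits
H(Q) = -[(5/8)·log₂(5/8) + (1/16)·log₂(1/16) + (5/16)·log₂(5/16)]
  = 0.4238 + 0.2500 + 0.5244
  = 1.1982 bits
H(P,Q) = -[(5/8)·log₂(5/8) + (1/16)·log₂(1/16) + (5/16)·log₂(5/16)]
  = 0.4238 + 0.2500 + 0.5244
  = 1.1982 bits

I(P;Q) = H(P) + H(Q) - H(P,Q)
  = 1.1982 + 1.1982 - 1.1982
  = 1.1982 bits

Distribution 2 (X, Y):
Marginal P(X) (row sums):
  P(X=0) = 5/36 + 1/36 = 1/6
  P(X=1) = 25/72 + 5/72 = 5/12
  P(X=2) = 25/72 + 5/72 = 5/12
Marginal P(Y) (column sums):
  P(Y=0) = 5/36 + 25/72 + 25/72 = 5/6
  P(Y=1) = 1/36 + 5/72 + 5/72 = 1/6

H(X) = -[(1/6)·log₂(1/6) + (5/12)·log₂(5/12) + (5/12)·log₂(5/12)]
  = 0.4308 + 0.5263 + 0.5263
  = 1.4834 bits
H(Y) = -[(5/6)·log₂(5/6) + (1/6)·log₂(1/6)]
  = 0.2192 + 0.4308
  = 0.6500 bits
H(X,Y) = -[(5/36)·log₂(5/36) + (1/36)·log₂(1/36) + (25/72)·log₂(25/72) + (5/72)·log₂(5/72) + (25/72)·log₂(25/72) + (5/72)·log₂(5/72)]
  = 0.3956 + 0.1436 + 0.5299 + 0.2672 + 0.5299 + 0.2672
  = 2.1334 bits

I(X;Y) = H(X) + H(Y) - H(X,Y)
  = 1.4834 + 0.6500 - 2.1334
  = 0.0000 bits

I(P;Q) = 1.1982 bits > I(X;Y) = 0.0000 bits, so (P, Q) has the higher mutual information (stronger dependence).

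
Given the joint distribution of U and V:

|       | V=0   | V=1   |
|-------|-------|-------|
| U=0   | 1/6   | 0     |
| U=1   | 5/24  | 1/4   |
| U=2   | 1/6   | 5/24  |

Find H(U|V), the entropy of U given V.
Marginal P(V) (column sums):
  P(V=0) = 1/6 + 5/24 + 1/6 = 13/24
  P(V=1) = 0 + 1/4 + 5/24 = 11/24

H(U|V) = -Σ P(U,V)·log₂ P(U|V), where P(U|V) = P(U,V) / P(V)
  (cells with P(U,V) = 0 contribute 0)
  (U=0,V=0): P(U|V) = (1/6)/(13/24) = 4/13;  -(1/6)·log₂(4/13) = 0.2834
  (U=1,V=0): P(U|V) = (5/24)/(13/24) = 5/13;  -(5/24)·log₂(5/13) = 0.2872
  (U=1,V=1): P(U|V) = (1/4)/(11/24) = 6/11;  -(1/4)·log₂(6/11) = 0.2186
  (U=2,V=0): P(U|V) = (1/6)/(13/24) = 4/13;  -(1/6)·log₂(4/13) = 0.2834
  (U=2,V=1): P(U|V) = (5/24)/(11/24) = 5/11;  -(5/24)·log₂(5/11) = 0.2370
H(U|V) = 0.2834 + 0.2872 + 0.2186 + 0.2834 + 0.2370
  = 1.3096 bits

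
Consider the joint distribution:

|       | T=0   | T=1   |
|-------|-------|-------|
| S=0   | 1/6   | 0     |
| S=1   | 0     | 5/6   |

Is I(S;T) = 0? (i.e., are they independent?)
Marginal P(S) (row sums):
  P(S=0) = 1/6 + 0 = 1/6
  P(S=1) = 0 + 5/6 = 5/6
Marginal P(T) (column sums):
  P(T=0) = 1/6 + 0 = 1/6
  P(T=1) = 0 + 5/6 = 5/6

S and T are independent iff P(S=i,T=j) = P(S=i)·P(T=j) for every cell.
  P(S=0)·P(T=0) = 1/6 × 1/6 = 1/36, but P(S=0,T=0) = 1/6 ✗

No, S and T are not independent. Quantitatively, I(S;T) > 0:

H(S) = -[(1/6)·log₂(1/6) + (5/6)·log₂(5/6)]
  = 0.4308 + 0.2192
  = 0.6500 bits
H(T) = -[(1/6)·log₂(1/6) + (5/6)·log₂(5/6)]
  = 0.4308 + 0.2192
  = 0.6500 bits
H(S,T) = -[(1/6)·log₂(1/6) + (5/6)·log₂(5/6)]
  = 0.4308 + 0.2192
  = 0.6500 bits
I(S;T) = H(S) + H(T) - H(S,T) = 0.6500 + 0.6500 - 0.6500 = 0.6500 bits > 0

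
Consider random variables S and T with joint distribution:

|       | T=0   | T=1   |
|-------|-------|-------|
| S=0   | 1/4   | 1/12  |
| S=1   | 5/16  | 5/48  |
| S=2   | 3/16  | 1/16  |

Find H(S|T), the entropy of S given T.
Marginal P(T) (column sums):
  P(T=0) = 1/4 + 5/16 + 3/16 = 3/4
  P(T=1) = 1/12 + 5/48 + 1/16 = 1/4

H(S|T) = -Σ P(S,T)·log₂ P(S|T), where P(S|T) = P(S,T) / P(T)
  (S=0,T=0): P(S|T) = (1/4)/(3/4) = 1/3;  -(1/4)·log₂(1/3) = 0.3962
  (S=0,T=1): P(S|T) = (1/12)/(1/4) = 1/3;  -(1/12)·log₂(1/3) = 0.1321
  (S=1,T=0): P(S|T) = (5/16)/(3/4) = 5/12;  -(5/16)·log₂(5/12) = 0.3947
  (S=1,T=1): P(S|T) = (5/48)/(1/4) = 5/12;  -(5/48)·log₂(5/12) = 0.1316
  (S=2,T=0): P(S|T) = (3/16)/(3/4) = 1/4;  -(3/16)·log₂(1/4) = 0.3750
  (S=2,T=1): P(S|T) = (1/16)/(1/4) = 1/4;  -(1/16)·log₂(1/4) = 0.1250
H(S|T) = 0.3962 + 0.1321 + 0.3947 + 0.1316 + 0.3750 + 0.1250
  = 1.5546 bits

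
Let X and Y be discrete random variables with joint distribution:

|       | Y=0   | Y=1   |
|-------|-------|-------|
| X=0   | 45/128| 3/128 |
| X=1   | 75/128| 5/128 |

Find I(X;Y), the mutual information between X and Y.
Marginal P(X) (row sums):
  P(X=0) = 45/128 + 3/128 = 3/8
  P(X=1) = 75/128 + 5/128 = 5/8
Marginal P(Y) (column sums):
  P(Y=0) = 45/128 + 75/128 = 15/16
  P(Y=1) = 3/128 + 5/128 = 1/16

H(X) = -[(3/8)·log₂(3/8) + (5/8)·log₂(5/8)]
  = 0.5306 + 0.4238
  = 0.9544 bits
H(Y) = -[(15/16)·log₂(15/16) + (1/16)·log₂(1/16)]
  = 0.0873 + 0.2500
  = 0.3373 bits
H(X,Y) = -[(45/128)·log₂(45/128) + (3/128)·log₂(3/128) + (75/128)·log₂(75/128) + (5/128)·log₂(5/128)]
  = 0.5302 + 0.1269 + 0.4519 + 0.1827
  = 1.2917 bits

I(X;Y) = H(X) + H(Y) - H(X,Y)
  = 0.9544 + 0.3373 - 1.2917
  = 0.0000 bits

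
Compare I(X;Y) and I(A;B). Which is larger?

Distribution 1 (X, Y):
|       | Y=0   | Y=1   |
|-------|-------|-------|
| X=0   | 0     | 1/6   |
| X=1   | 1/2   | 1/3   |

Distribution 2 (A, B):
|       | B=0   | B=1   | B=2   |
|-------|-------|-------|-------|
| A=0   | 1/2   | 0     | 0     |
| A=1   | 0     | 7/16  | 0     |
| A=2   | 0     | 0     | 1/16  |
Distribution 1 (X, Y):
Marginal P(X) (row sums):
  P(X=0) = 0 + 1/6 = 1/6
  P(X=1) = 1/2 + 1/3 = 5/6
Marginal P(Y) (column sums):
  P(Y=0) = 0 + 1/2 = 1/2
  P(Y=1) = 1/6 + 1/3 = 1/2

H(X) = -[(1/6)·log₂(1/6) + (5/6)·log₂(5/6)]
  = 0.4308 + 0.2192
  = 0.6500 bits
H(Y) = -[(1/2)·log₂(1/2) + (1/2)·log₂(1/2)]
  = 0.5000 + 0.5000
  = 1.0000 bits
H(X,Y) = -[(1/6)·log₂(1/6) + (1/2)·log₂(1/2) + (1/3)·log₂(1/3)]
  = 0.4308 + 0.5000 + 0.5283
  = 1.4591 bits

I(X;Y) = H(X) + H(Y) - H(X,Y)
  = 0.6500 + 1.0000 - 1.4591
  = 0.1909 bits

Distribution 2 (A, B):
Marginal P(A) (row sums):
  P(A=0) = 1/2 + 0 + 0 = 1/2
  P(A=1) = 0 + 7/16 + 0 = 7/16
  P(A=2) = 0 + 0 + 1/16 = 1/16
Marginal P(B) (column sums):
  P(B=0) = 1/2 + 0 + 0 = 1/2
  P(B=1) = 0 + 7/16 + 0 = 7/16
  P(B=2) = 0 + 0 + 1/16 = 1/16

H(A) = -[(1/2)·log₂(1/2) + (7/16)·log₂(7/16) + (1/16)·log₂(1/16)]
  = 0.5000 + 0.5218 + 0.2500
  = 1.2718 bits
H(B) = -[(1/2)·log₂(1/2) + (7/16)·log₂(7/16) + (1/16)·log₂(1/16)]
  = 0.5000 + 0.5218 + 0.2500
  = 1.2718 bits
H(A,B) = -[(1/2)·log₂(1/2) + (7/16)·log₂(7/16) + (1/16)·log₂(1/16)]
  = 0.5000 + 0.5218 + 0.2500
  = 1.2718 bits

I(A;B) = H(A) + H(B) - H(A,B)
  = 1.2718 + 1.2718 - 1.2718
  = 1.2718 bits

I(A;B) = 1.2718 bits > I(X;Y) = 0.1909 bits, so (A, B) has the higher mutual information (stronger dependence).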